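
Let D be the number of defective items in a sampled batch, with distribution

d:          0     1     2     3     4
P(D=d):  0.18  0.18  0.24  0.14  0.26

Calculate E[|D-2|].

E[|D-2|] = Σ |d-2|·P(D=d)
 = 2·0.18 + 1·0.18 + 0·0.24 + 1·0.14 + 2·0.26
 = 0.36 + 0.18 + 0 + 0.14 + 0.52
 = 1.2

1.2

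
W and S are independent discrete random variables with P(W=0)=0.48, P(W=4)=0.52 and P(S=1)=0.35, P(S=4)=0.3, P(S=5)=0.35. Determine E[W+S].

5.38

E[W+S] = Σ_w Σ_s (w+s) · P(W=w)P(S=s)
 = 1·0.168 + 4·0.144 + 5·0.168 + 5·0.182 + 8·0.156 + 9·0.182
 = 0.168 + 0.576 + 0.84 + 0.91 + 1.248 + 1.638
 = 5.38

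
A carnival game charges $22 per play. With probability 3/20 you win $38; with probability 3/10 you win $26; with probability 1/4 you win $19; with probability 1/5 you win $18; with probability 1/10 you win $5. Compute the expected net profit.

E[payout] = 38·3/20 + 26·3/10 + 19·1/4 + 18·1/5 + 5·1/10
 = 57/10 + 39/5 + 19/4 + 18/5 + 1/2
 = 447/20
Net = 447/20 - 22 = 7/20

0.35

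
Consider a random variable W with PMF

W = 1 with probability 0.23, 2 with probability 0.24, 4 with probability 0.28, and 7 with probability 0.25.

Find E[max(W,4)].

4.75

E[max(W,4)] = Σ max(w,4)·P(W=w)
 = 4·0.23 + 4·0.24 + 4·0.28 + 7·0.25
 = 0.92 + 0.96 + 1.12 + 1.75
 = 4.75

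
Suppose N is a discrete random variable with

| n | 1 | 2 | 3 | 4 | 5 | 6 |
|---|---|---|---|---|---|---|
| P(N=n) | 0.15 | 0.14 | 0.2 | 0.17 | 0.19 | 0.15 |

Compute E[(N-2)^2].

E[(N-2)^2] = Σ (n-2)^2·P(N=n)
 = 1·0.15 + 0·0.14 + 1·0.2 + 4·0.17 + 9·0.19 + 16·0.15
 = 0.15 + 0 + 0.2 + 0.68 + 1.71 + 2.4
 = 5.14

5.14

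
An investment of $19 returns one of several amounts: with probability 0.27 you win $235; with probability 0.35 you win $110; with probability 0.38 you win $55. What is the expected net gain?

103.85

E[payout] = 235·0.27 + 110·0.35 + 55·0.38
 = 63.45 + 38.5 + 20.9
 = 122.85
Net = 122.85 - 19 = 103.85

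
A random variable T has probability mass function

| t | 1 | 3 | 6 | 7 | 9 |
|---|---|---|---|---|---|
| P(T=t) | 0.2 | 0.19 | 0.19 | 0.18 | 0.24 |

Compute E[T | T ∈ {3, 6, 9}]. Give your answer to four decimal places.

6.2419

P(T ∈ {3, 6, 9}) = 0.19 + 0.19 + 0.24 = 0.62.
E[T | T ∈ {3, 6, 9}] = [3·0.19 + 6·0.19 + 9·0.24] / 0.62
 = 3.87 / 0.62
 = 387/62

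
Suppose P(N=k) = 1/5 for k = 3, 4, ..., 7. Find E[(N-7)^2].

6

E[(N-7)^2] = Σ (n-7)^2·P(N=n)
 = 16·1/5 + 9·1/5 + 4·1/5 + 1·1/5 + 0·1/5
 = 16/5 + 9/5 + 4/5 + 1/5 + 0
 = 6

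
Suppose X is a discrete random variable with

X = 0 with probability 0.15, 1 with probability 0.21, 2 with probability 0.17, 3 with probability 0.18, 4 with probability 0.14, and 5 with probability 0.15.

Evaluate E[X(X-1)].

E[X(X-1)] = Σ x(x-1)·P(X=x)
 = 0·0.15 + 0·0.21 + 2·0.17 + 6·0.18 + 12·0.14 + 20·0.15
 = 0 + 0 + 0.34 + 1.08 + 1.68 + 3
 = 6.1

6.1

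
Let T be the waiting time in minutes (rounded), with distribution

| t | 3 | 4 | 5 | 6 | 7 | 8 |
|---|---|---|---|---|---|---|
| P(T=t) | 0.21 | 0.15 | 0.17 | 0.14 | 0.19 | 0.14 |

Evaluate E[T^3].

E[T^3] = Σ t^3·P(T=t)
 = 27·0.21 + 64·0.15 + 125·0.17 + 216·0.14 + 343·0.19 + 512·0.14
 = 5.67 + 9.6 + 21.25 + 30.24 + 65.17 + 71.68
 = 203.61

203.61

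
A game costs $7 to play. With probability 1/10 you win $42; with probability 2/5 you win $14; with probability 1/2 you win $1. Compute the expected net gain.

3.3

E[payout] = 42·1/10 + 14·2/5 + 1·1/2
 = 21/5 + 28/5 + 1/2
 = 103/10
Net = 103/10 - 7 = 33/10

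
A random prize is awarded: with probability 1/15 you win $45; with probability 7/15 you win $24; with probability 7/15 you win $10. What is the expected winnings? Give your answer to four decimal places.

E[payout] = 45·1/15 + 24·7/15 + 10·7/15
 = 3 + 56/5 + 14/3
 = 283/15

18.8667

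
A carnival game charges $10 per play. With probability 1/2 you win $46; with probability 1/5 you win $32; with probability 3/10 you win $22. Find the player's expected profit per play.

E[payout] = 46·1/2 + 32·1/5 + 22·3/10
 = 23 + 32/5 + 33/5
 = 36
Net = 36 - 10 = 26

26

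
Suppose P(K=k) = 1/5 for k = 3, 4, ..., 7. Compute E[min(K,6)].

4.8

E[min(K,6)] = Σ min(k,6)·P(K=k)
 = 3·1/5 + 4·1/5 + 5·1/5 + 6·1/5 + 6·1/5
 = 3/5 + 4/5 + 1 + 6/5 + 6/5
 = 24/5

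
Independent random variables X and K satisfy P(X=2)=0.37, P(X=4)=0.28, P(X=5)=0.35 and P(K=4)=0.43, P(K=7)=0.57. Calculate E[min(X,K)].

E[min(X,K)] = Σ_x Σ_k min(x,k) · P(X=x)P(K=k)
 = 2·0.1591 + 2·0.2109 + 4·0.1204 + 4·0.1596 + 4·0.1505 + 5·0.1995
 = 0.3182 + 0.4218 + 0.4816 + 0.6384 + 0.602 + 0.9975
 = 3.4595

3.4595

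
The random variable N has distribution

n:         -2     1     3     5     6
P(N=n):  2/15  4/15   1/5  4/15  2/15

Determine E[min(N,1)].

0.6

E[min(N,1)] = Σ min(n,1)·P(N=n)
 = (-2)·2/15 + 1·4/15 + 1·1/5 + 1·4/15 + 1·2/15
 = (-4/15) + 4/15 + 1/5 + 4/15 + 2/15
 = 3/5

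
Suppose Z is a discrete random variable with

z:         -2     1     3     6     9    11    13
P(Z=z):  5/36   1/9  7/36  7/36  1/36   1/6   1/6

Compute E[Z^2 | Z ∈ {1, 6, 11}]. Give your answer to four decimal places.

57.7647

P(Z ∈ {1, 6, 11}) = 1/9 + 7/36 + 1/6 = 17/36.
E[Z^2 | Z ∈ {1, 6, 11}] = [1·1/9 + 36·7/36 + 121·1/6] / (17/36)
 = 491/18 / (17/36)
 = 982/17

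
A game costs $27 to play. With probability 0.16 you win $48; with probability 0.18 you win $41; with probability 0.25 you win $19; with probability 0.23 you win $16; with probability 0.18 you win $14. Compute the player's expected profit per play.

-0.99

E[payout] = 48·0.16 + 41·0.18 + 19·0.25 + 16·0.23 + 14·0.18
 = 7.68 + 7.38 + 4.75 + 3.68 + 2.52
 = 26.01
Net = 26.01 - 27 = -0.99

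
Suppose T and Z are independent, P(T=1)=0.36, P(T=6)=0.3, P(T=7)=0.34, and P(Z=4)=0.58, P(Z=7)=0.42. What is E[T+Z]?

9.8

E[T+Z] = Σ_t Σ_z (t+z) · P(T=t)P(Z=z)
 = 5·0.2088 + 8·0.1512 + 10·0.174 + 13·0.126 + 11·0.1972 + 14·0.1428
 = 1.044 + 1.2096 + 1.74 + 1.638 + 2.1692 + 1.9992
 = 9.8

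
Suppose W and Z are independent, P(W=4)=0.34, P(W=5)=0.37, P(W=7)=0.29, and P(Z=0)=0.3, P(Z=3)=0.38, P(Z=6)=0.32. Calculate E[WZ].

16.0344

E[WZ] = Σ_w Σ_z wz · P(W=w)P(Z=z)
 = 0·0.102 + 12·0.1292 + 24·0.1088 + 0·0.111 + 15·0.1406 + 30·0.1184 + 0·0.087 + 21·0.1102 + 42·0.0928
 = 0 + 1.5504 + 2.6112 + 0 + 2.109 + 3.552 + 0 + 2.3142 + 3.8976
 = 16.0344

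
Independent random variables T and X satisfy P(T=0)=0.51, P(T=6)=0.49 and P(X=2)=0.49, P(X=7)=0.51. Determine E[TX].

13.377

E[TX] = Σ_t Σ_x tx · P(T=t)P(X=x)
 = 0·0.2499 + 0·0.2601 + 12·0.2401 + 42·0.2499
 = 0 + 0 + 2.8812 + 10.4958
 = 13.377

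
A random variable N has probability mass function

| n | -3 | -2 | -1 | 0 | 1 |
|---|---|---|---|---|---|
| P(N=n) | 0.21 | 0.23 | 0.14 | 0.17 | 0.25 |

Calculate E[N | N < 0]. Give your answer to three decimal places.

-2.121

P(N < 0) = 0.21 + 0.23 + 0.14 = 0.58.
E[N | N < 0] = [(-3)·0.21 + (-2)·0.23 + (-1)·0.14] / 0.58
 = -1.23 / 0.58
 = -123/58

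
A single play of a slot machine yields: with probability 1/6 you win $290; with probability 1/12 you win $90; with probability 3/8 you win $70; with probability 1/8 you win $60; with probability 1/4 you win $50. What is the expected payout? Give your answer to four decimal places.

102.0833

E[payout] = 290·1/6 + 90·1/12 + 70·3/8 + 60·1/8 + 50·1/4
 = 145/3 + 15/2 + 105/4 + 15/2 + 25/2
 = 1225/12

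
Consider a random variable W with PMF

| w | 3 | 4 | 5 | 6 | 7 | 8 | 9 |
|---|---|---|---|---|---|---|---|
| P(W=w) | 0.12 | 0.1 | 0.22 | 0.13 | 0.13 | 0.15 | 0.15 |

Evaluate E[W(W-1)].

34.88

E[W(W-1)] = Σ w(w-1)·P(W=w)
 = 6·0.12 + 12·0.1 + 20·0.22 + 30·0.13 + 42·0.13 + 56·0.15 + 72·0.15
 = 0.72 + 1.2 + 4.4 + 3.9 + 5.46 + 8.4 + 10.8
 = 34.88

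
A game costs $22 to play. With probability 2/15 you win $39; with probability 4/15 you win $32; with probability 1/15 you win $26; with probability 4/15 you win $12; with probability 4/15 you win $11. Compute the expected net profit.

-0.4

E[payout] = 39·2/15 + 32·4/15 + 26·1/15 + 12·4/15 + 11·4/15
 = 26/5 + 128/15 + 26/15 + 16/5 + 44/15
 = 108/5
Net = 108/5 - 22 = -2/5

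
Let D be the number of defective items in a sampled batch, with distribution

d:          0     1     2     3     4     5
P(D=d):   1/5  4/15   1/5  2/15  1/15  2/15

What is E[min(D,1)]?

E[min(D,1)] = Σ min(d,1)·P(D=d)
 = 0·1/5 + 1·4/15 + 1·1/5 + 1·2/15 + 1·1/15 + 1·2/15
 = 0 + 4/15 + 1/5 + 2/15 + 1/15 + 2/15
 = 4/5

0.8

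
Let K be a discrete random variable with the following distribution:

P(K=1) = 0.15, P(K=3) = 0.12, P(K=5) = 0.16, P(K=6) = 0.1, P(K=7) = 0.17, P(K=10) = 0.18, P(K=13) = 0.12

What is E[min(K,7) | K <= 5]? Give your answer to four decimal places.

P(K <= 5) = 0.15 + 0.12 + 0.16 = 0.43.
E[min(K,7) | K <= 5] = [1·0.15 + 3·0.12 + 5·0.16] / 0.43
 = 1.31 / 0.43
 = 131/43

3.0465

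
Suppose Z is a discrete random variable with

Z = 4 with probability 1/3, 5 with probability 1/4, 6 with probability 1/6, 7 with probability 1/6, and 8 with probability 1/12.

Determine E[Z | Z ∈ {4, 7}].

P(Z ∈ {4, 7}) = 1/3 + 1/6 = 1/2.
E[Z | Z ∈ {4, 7}] = [4·1/3 + 7·1/6] / (1/2)
 = 5/2 / (1/2)
 = 5

5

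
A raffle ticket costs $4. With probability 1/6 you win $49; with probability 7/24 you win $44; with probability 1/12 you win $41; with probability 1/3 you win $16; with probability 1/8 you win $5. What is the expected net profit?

26.375

E[payout] = 49·1/6 + 44·7/24 + 41·1/12 + 16·1/3 + 5·1/8
 = 49/6 + 77/6 + 41/12 + 16/3 + 5/8
 = 243/8
Net = 243/8 - 4 = 211/8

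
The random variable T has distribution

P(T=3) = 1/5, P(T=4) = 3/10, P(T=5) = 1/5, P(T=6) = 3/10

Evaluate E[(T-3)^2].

E[(T-3)^2] = Σ (t-3)^2·P(T=t)
 = 0·1/5 + 1·3/10 + 4·1/5 + 9·3/10
 = 0 + 3/10 + 4/5 + 27/10
 = 19/5

3.8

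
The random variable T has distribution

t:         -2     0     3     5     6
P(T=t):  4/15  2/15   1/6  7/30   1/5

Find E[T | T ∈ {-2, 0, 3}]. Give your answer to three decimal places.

-0.059

P(T ∈ {-2, 0, 3}) = 4/15 + 2/15 + 1/6 = 17/30.
E[T | T ∈ {-2, 0, 3}] = [(-2)·4/15 + 0·2/15 + 3·1/6] / (17/30)
 = -1/30 / (17/30)
 = -1/17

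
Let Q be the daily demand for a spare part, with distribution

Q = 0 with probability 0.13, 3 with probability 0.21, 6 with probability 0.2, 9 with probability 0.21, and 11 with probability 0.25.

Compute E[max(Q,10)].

E[max(Q,10)] = Σ max(q,10)·P(Q=q)
 = 10·0.13 + 10·0.21 + 10·0.2 + 10·0.21 + 11·0.25
 = 1.3 + 2.1 + 2 + 2.1 + 2.75
 = 10.25

10.25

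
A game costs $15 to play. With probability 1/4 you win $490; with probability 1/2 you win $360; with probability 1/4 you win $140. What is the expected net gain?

322.5

E[payout] = 490·1/4 + 360·1/2 + 140·1/4
 = 245/2 + 180 + 35
 = 675/2
Net = 675/2 - 15 = 645/2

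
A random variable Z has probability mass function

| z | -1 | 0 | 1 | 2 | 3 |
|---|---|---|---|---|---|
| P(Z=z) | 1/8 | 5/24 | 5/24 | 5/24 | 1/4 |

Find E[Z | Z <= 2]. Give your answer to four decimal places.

0.6667

P(Z <= 2) = 1/8 + 5/24 + 5/24 + 5/24 = 3/4.
E[Z | Z <= 2] = [(-1)·1/8 + 0·5/24 + 1·5/24 + 2·5/24] / (3/4)
 = 1/2 / (3/4)
 = 2/3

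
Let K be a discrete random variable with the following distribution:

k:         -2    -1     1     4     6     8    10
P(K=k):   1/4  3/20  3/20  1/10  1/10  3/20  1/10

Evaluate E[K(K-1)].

23.4

E[K(K-1)] = Σ k(k-1)·P(K=k)
 = 6·1/4 + 2·3/20 + 0·3/20 + 12·1/10 + 30·1/10 + 56·3/20 + 90·1/10
 = 3/2 + 3/10 + 0 + 6/5 + 3 + 42/5 + 9
 = 117/5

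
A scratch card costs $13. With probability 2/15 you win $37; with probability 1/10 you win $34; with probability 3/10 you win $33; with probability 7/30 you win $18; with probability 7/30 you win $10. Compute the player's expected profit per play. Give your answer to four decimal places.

11.7667

E[payout] = 37·2/15 + 34·1/10 + 33·3/10 + 18·7/30 + 10·7/30
 = 74/15 + 17/5 + 99/10 + 21/5 + 7/3
 = 743/30
Net = 743/30 - 13 = 353/30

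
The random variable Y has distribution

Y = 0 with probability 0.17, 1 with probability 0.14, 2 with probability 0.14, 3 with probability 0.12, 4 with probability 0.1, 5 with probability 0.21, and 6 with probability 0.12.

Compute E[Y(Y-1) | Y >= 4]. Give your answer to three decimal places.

20.930

P(Y >= 4) = 0.1 + 0.21 + 0.12 = 0.43.
E[Y(Y-1) | Y >= 4] = [12·0.1 + 20·0.21 + 30·0.12] / 0.43
 = 9 / 0.43
 = 900/43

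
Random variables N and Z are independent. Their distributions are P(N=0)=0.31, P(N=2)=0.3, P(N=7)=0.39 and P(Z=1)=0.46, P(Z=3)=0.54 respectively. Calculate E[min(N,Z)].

E[min(N,Z)] = Σ_n Σ_z min(n,z) · P(N=n)P(Z=z)
 = 0·0.1426 + 0·0.1674 + 1·0.138 + 2·0.162 + 1·0.1794 + 3·0.2106
 = 0 + 0 + 0.138 + 0.324 + 0.1794 + 0.6318
 = 1.2732

1.2732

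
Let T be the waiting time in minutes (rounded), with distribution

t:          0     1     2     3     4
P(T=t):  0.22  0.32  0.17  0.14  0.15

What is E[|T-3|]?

1.62

E[|T-3|] = Σ |t-3|·P(T=t)
 = 3·0.22 + 2·0.32 + 1·0.17 + 0·0.14 + 1·0.15
 = 0.66 + 0.64 + 0.17 + 0 + 0.15
 = 1.62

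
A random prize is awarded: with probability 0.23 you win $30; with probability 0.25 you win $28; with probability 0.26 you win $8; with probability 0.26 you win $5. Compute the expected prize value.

E[payout] = 30·0.23 + 28·0.25 + 8·0.26 + 5·0.26
 = 6.9 + 7 + 2.08 + 1.3
 = 17.28

17.28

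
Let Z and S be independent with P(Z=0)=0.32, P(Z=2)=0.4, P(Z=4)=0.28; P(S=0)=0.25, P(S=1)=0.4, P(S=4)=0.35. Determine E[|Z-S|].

1.832

E[|Z-S|] = Σ_z Σ_s |z-s| · P(Z=z)P(S=s)
 = 0·0.08 + 1·0.128 + 4·0.112 + 2·0.1 + 1·0.16 + 2·0.14 + 4·0.07 + 3·0.112 + 0·0.098
 = 0 + 0.128 + 0.448 + 0.2 + 0.16 + 0.28 + 0.28 + 0.336 + 0
 = 1.832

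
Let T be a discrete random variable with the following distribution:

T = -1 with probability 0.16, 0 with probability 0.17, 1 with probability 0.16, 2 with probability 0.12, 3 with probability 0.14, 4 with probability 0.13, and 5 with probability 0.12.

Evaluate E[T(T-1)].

5.36

E[T(T-1)] = Σ t(t-1)·P(T=t)
 = 2·0.16 + 0·0.17 + 0·0.16 + 2·0.12 + 6·0.14 + 12·0.13 + 20·0.12
 = 0.32 + 0 + 0 + 0.24 + 0.84 + 1.56 + 2.4
 = 5.36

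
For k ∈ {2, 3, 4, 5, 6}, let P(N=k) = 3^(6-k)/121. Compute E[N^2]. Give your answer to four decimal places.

6.7934

E[N^2] = Σ n^2·P(N=n)
 = 4·81/121 + 9·27/121 + 16·9/121 + 25·3/121 + 36·1/121
 = 324/121 + 243/121 + 144/121 + 75/121 + 36/121
 = 822/121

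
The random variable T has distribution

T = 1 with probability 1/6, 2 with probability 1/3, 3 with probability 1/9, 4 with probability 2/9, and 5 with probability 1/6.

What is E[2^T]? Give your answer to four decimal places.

E[2^T] = Σ 2^t·P(T=t)
 = 2·1/6 + 4·1/3 + 8·1/9 + 16·2/9 + 32·1/6
 = 1/3 + 4/3 + 8/9 + 32/9 + 16/3
 = 103/9

11.4444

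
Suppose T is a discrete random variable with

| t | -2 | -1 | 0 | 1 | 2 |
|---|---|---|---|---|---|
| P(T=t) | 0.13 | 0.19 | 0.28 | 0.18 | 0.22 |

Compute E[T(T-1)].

E[T(T-1)] = Σ t(t-1)·P(T=t)
 = 6·0.13 + 2·0.19 + 0·0.28 + 0·0.18 + 2·0.22
 = 0.78 + 0.38 + 0 + 0 + 0.44
 = 1.6

1.6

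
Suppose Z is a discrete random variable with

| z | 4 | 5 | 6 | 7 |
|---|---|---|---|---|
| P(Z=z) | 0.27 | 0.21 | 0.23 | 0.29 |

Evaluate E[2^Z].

E[2^Z] = Σ 2^z·P(Z=z)
 = 16·0.27 + 32·0.21 + 64·0.23 + 128·0.29
 = 4.32 + 6.72 + 14.72 + 37.12
 = 62.88

62.88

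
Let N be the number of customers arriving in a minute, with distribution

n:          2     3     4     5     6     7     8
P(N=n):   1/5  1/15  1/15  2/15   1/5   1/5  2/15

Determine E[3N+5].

E[3N+5] = Σ (3n+5)·P(N=n)
 = 11·1/5 + 14·1/15 + 17·1/15 + 20·2/15 + 23·1/5 + 26·1/5 + 29·2/15
 = 11/5 + 14/15 + 17/15 + 8/3 + 23/5 + 26/5 + 58/15
 = 103/5

20.6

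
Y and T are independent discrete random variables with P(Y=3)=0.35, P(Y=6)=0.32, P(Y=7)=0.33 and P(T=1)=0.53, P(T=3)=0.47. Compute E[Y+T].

7.22

E[Y+T] = Σ_y Σ_t (y+t) · P(Y=y)P(T=t)
 = 4·0.1855 + 6·0.1645 + 7·0.1696 + 9·0.1504 + 8·0.1749 + 10·0.1551
 = 0.742 + 0.987 + 1.1872 + 1.3536 + 1.3992 + 1.551
 = 7.22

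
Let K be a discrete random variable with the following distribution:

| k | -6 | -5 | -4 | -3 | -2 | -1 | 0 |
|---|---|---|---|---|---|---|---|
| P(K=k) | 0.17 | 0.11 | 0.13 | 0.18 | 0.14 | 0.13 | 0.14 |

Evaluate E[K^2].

13.26

E[K^2] = Σ k^2·P(K=k)
 = 36·0.17 + 25·0.11 + 16·0.13 + 9·0.18 + 4·0.14 + 1·0.13 + 0·0.14
 = 6.12 + 2.75 + 2.08 + 1.62 + 0.56 + 0.13 + 0
 = 13.26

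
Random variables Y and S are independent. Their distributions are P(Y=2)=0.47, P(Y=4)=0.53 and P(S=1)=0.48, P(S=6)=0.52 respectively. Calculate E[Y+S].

6.66

E[Y+S] = Σ_y Σ_s (y+s) · P(Y=y)P(S=s)
 = 3·0.2256 + 8·0.2444 + 5·0.2544 + 10·0.2756
 = 0.6768 + 1.9552 + 1.272 + 2.756
 = 6.66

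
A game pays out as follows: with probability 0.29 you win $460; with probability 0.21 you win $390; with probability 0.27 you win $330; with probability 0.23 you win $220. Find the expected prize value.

355

E[payout] = 460·0.29 + 390·0.21 + 330·0.27 + 220·0.23
 = 133.4 + 81.9 + 89.1 + 50.6
 = 355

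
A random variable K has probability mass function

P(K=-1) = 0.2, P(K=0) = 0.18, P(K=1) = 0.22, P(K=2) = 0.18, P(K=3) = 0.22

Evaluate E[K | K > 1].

2.55

P(K > 1) = 0.18 + 0.22 = 0.4.
E[K | K > 1] = [2·0.18 + 3·0.22] / 0.4
 = 1.02 / 0.4
 = 51/20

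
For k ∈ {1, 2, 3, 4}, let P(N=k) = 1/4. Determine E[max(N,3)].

3.25

E[max(N,3)] = Σ max(n,3)·P(N=n)
 = 3·1/4 + 3·1/4 + 3·1/4 + 4·1/4
 = 3/4 + 3/4 + 3/4 + 1
 = 13/4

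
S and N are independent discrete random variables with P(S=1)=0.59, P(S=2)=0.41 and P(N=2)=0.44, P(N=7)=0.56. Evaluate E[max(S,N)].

4.8

E[max(S,N)] = Σ_s Σ_n max(s,n) · P(S=s)P(N=n)
 = 2·0.2596 + 7·0.3304 + 2·0.1804 + 7·0.2296
 = 0.5192 + 2.3128 + 0.3608 + 1.6072
 = 4.8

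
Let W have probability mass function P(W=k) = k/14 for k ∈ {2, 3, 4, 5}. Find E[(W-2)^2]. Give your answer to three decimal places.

4.571

E[(W-2)^2] = Σ (w-2)^2·P(W=w)
 = 0·1/7 + 1·3/14 + 4·2/7 + 9·5/14
 = 0 + 3/14 + 8/7 + 45/14
 = 32/7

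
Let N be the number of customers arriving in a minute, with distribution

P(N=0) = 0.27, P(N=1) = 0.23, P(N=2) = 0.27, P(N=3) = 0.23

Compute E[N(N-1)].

1.92

E[N(N-1)] = Σ n(n-1)·P(N=n)
 = 0·0.27 + 0·0.23 + 2·0.27 + 6·0.23
 = 0 + 0 + 0.54 + 1.38
 = 1.92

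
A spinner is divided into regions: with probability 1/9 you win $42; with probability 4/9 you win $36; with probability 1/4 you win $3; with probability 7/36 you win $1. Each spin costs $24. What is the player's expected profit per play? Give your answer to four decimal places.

-2.3889

E[payout] = 42·1/9 + 36·4/9 + 3·1/4 + 1·7/36
 = 14/3 + 16 + 3/4 + 7/36
 = 389/18
Net = 389/18 - 24 = -43/18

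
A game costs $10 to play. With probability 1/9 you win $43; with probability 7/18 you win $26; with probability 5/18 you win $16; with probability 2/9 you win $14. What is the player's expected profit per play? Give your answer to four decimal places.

E[payout] = 43·1/9 + 26·7/18 + 16·5/18 + 14·2/9
 = 43/9 + 91/9 + 40/9 + 28/9
 = 202/9
Net = 202/9 - 10 = 112/9

12.4444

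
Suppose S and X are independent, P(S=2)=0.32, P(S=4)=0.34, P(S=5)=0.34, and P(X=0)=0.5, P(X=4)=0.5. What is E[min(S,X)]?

E[min(S,X)] = Σ_s Σ_x min(s,x) · P(S=s)P(X=x)
 = 0·0.16 + 2·0.16 + 0·0.17 + 4·0.17 + 0·0.17 + 4·0.17
 = 0 + 0.32 + 0 + 0.68 + 0 + 0.68
 = 1.68

1.68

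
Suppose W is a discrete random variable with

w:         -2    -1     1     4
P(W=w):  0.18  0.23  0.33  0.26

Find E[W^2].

5.44

E[W^2] = Σ w^2·P(W=w)
 = 4·0.18 + 1·0.23 + 1·0.33 + 16·0.26
 = 0.72 + 0.23 + 0.33 + 4.16
 = 5.44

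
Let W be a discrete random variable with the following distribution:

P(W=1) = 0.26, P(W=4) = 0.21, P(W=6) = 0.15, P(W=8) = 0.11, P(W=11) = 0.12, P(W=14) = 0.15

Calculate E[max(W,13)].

E[max(W,13)] = Σ max(w,13)·P(W=w)
 = 13·0.26 + 13·0.21 + 13·0.15 + 13·0.11 + 13·0.12 + 14·0.15
 = 3.38 + 2.73 + 1.95 + 1.43 + 1.56 + 2.1
 = 13.15

13.15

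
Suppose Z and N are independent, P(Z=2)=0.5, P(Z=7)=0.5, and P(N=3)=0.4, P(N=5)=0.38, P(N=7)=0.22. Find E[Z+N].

E[Z+N] = Σ_z Σ_n (z+n) · P(Z=z)P(N=n)
 = 5·0.2 + 7·0.19 + 9·0.11 + 10·0.2 + 12·0.19 + 14·0.11
 = 1 + 1.33 + 0.99 + 2 + 2.28 + 1.54
 = 9.14

9.14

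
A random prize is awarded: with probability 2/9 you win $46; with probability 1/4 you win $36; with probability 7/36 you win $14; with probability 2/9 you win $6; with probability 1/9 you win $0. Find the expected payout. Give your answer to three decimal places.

E[payout] = 46·2/9 + 36·1/4 + 14·7/36 + 6·2/9 + 0·1/9
 = 92/9 + 9 + 49/18 + 4/3 + 0
 = 419/18

23.278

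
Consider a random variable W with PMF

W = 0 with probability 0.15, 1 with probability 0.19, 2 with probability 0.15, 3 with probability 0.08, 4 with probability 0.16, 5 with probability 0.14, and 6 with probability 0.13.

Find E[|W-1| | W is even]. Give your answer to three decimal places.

P(W is even) = 0.15 + 0.15 + 0.16 + 0.13 = 0.59.
E[|W-1| | W is even] = [1·0.15 + 1·0.15 + 3·0.16 + 5·0.13] / 0.59
 = 1.43 / 0.59
 = 143/59

2.424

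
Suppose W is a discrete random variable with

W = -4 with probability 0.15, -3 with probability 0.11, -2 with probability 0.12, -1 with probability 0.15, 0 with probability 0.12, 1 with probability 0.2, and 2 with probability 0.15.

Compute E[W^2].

E[W^2] = Σ w^2·P(W=w)
 = 16·0.15 + 9·0.11 + 4·0.12 + 1·0.15 + 0·0.12 + 1·0.2 + 4·0.15
 = 2.4 + 0.99 + 0.48 + 0.15 + 0 + 0.2 + 0.6
 = 4.82

4.82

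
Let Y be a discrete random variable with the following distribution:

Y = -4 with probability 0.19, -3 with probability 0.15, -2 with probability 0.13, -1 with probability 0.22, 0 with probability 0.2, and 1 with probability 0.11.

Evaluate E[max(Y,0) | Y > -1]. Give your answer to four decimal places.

P(Y > -1) = 0.2 + 0.11 = 0.31.
E[max(Y,0) | Y > -1] = [0·0.2 + 1·0.11] / 0.31
 = 0.11 / 0.31
 = 11/31

0.3548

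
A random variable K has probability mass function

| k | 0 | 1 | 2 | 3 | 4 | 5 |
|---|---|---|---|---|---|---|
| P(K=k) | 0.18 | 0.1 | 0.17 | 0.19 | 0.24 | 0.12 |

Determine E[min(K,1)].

0.82

E[min(K,1)] = Σ min(k,1)·P(K=k)
 = 0·0.18 + 1·0.1 + 1·0.17 + 1·0.19 + 1·0.24 + 1·0.12
 = 0 + 0.1 + 0.17 + 0.19 + 0.24 + 0.12
 = 0.82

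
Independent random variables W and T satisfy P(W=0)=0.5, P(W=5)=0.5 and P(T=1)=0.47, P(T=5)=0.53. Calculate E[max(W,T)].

4.06

E[max(W,T)] = Σ_w Σ_t max(w,t) · P(W=w)P(T=t)
 = 1·0.235 + 5·0.265 + 5·0.235 + 5·0.265
 = 0.235 + 1.325 + 1.175 + 1.325
 = 4.06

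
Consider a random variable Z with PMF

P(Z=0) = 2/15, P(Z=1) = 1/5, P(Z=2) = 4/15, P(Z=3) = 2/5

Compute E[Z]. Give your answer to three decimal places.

1.933

E[Z] = Σ z·P(Z=z)
 = 0·2/15 + 1·1/5 + 2·4/15 + 3·2/5
 = 0 + 1/5 + 8/15 + 6/5
 = 29/15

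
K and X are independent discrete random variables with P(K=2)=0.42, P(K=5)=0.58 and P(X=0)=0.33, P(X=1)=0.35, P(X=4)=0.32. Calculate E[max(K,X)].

4.0088

E[max(K,X)] = Σ_k Σ_x max(k,x) · P(K=k)P(X=x)
 = 2·0.1386 + 2·0.147 + 4·0.1344 + 5·0.1914 + 5·0.203 + 5·0.1856
 = 0.2772 + 0.294 + 0.5376 + 0.957 + 1.015 + 0.928
 = 4.0088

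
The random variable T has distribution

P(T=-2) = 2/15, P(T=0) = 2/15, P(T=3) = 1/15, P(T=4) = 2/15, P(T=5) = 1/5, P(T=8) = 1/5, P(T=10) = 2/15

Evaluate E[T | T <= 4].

1

P(T <= 4) = 2/15 + 2/15 + 1/15 + 2/15 = 7/15.
E[T | T <= 4] = [(-2)·2/15 + 0·2/15 + 3·1/15 + 4·2/15] / (7/15)
 = 7/15 / (7/15)
 = 1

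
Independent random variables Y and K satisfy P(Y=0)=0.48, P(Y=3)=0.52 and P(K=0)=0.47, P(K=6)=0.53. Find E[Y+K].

4.74

E[Y+K] = Σ_y Σ_k (y+k) · P(Y=y)P(K=k)
 = 0·0.2256 + 6·0.2544 + 3·0.2444 + 9·0.2756
 = 0 + 1.5264 + 0.7332 + 2.4804
 = 4.74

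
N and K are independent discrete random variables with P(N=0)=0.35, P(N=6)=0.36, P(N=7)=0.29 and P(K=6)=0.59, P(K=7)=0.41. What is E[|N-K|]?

2.5622

E[|N-K|] = Σ_n Σ_k |n-k| · P(N=n)P(K=k)
 = 6·0.2065 + 7·0.1435 + 0·0.2124 + 1·0.1476 + 1·0.1711 + 0·0.1189
 = 1.239 + 1.0045 + 0 + 0.1476 + 0.1711 + 0
 = 2.5622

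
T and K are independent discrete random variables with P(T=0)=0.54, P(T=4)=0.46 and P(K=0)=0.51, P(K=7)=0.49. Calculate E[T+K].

E[T+K] = Σ_t Σ_k (t+k) · P(T=t)P(K=k)
 = 0·0.2754 + 7·0.2646 + 4·0.2346 + 11·0.2254
 = 0 + 1.8522 + 0.9384 + 2.4794
 = 5.27

5.27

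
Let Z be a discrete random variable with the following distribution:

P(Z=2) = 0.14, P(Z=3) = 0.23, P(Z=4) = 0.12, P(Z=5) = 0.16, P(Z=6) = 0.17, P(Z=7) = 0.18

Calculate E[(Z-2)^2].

E[(Z-2)^2] = Σ (z-2)^2·P(Z=z)
 = 0·0.14 + 1·0.23 + 4·0.12 + 9·0.16 + 16·0.17 + 25·0.18
 = 0 + 0.23 + 0.48 + 1.44 + 2.72 + 4.5
 = 9.37

9.37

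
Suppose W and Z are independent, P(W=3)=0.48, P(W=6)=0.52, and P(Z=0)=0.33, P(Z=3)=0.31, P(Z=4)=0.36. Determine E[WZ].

E[WZ] = Σ_w Σ_z wz · P(W=w)P(Z=z)
 = 0·0.1584 + 9·0.1488 + 12·0.1728 + 0·0.1716 + 18·0.1612 + 24·0.1872
 = 0 + 1.3392 + 2.0736 + 0 + 2.9016 + 4.4928
 = 10.8072

10.8072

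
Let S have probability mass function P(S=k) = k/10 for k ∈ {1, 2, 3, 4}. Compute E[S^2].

E[S^2] = Σ s^2·P(S=s)
 = 1·1/10 + 4·1/5 + 9·3/10 + 16·2/5
 = 1/10 + 4/5 + 27/10 + 32/5
 = 10

10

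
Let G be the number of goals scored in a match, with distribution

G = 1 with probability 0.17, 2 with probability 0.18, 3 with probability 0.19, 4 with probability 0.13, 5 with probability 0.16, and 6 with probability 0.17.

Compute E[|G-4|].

1.56

E[|G-4|] = Σ |g-4|·P(G=g)
 = 3·0.17 + 2·0.18 + 1·0.19 + 0·0.13 + 1·0.16 + 2·0.17
 = 0.51 + 0.36 + 0.19 + 0 + 0.16 + 0.34
 = 1.56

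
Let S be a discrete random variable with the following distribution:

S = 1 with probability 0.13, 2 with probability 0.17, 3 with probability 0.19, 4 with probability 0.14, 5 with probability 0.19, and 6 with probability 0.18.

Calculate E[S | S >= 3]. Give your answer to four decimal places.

4.5143

P(S >= 3) = 0.19 + 0.14 + 0.19 + 0.18 = 0.7.
E[S | S >= 3] = [3·0.19 + 4·0.14 + 5·0.19 + 6·0.18] / 0.7
 = 3.16 / 0.7
 = 158/35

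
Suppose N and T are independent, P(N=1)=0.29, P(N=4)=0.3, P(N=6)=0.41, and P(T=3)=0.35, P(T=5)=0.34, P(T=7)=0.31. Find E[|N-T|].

E[|N-T|] = Σ_n Σ_t |n-t| · P(N=n)P(T=t)
 = 2·0.1015 + 4·0.0986 + 6·0.0899 + 1·0.105 + 1·0.102 + 3·0.093 + 3·0.1435 + 1·0.1394 + 1·0.1271
 = 0.203 + 0.3944 + 0.5394 + 0.105 + 0.102 + 0.279 + 0.4305 + 0.1394 + 0.1271
 = 2.3198

2.3198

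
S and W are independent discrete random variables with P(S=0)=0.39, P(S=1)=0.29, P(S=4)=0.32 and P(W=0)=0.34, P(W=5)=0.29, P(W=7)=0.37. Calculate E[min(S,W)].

1.0362

E[min(S,W)] = Σ_s Σ_w min(s,w) · P(S=s)P(W=w)
 = 0·0.1326 + 0·0.1131 + 0·0.1443 + 0·0.0986 + 1·0.0841 + 1·0.1073 + 0·0.1088 + 4·0.0928 + 4·0.1184
 = 0 + 0 + 0 + 0 + 0.0841 + 0.1073 + 0 + 0.3712 + 0.4736
 = 1.0362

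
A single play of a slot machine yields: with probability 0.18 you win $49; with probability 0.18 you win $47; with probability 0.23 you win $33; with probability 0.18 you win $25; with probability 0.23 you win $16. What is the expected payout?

33.05

E[payout] = 49·0.18 + 47·0.18 + 33·0.23 + 25·0.18 + 16·0.23
 = 8.82 + 8.46 + 7.59 + 4.5 + 3.68
 = 33.05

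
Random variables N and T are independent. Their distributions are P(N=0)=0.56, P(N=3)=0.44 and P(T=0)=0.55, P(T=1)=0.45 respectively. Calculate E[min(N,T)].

0.198

E[min(N,T)] = Σ_n Σ_t min(n,t) · P(N=n)P(T=t)
 = 0·0.308 + 0·0.252 + 0·0.242 + 1·0.198
 = 0 + 0 + 0 + 0.198
 = 0.198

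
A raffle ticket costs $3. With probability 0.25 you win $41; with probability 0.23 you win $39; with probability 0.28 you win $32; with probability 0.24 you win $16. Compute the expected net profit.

29.02

E[payout] = 41·0.25 + 39·0.23 + 32·0.28 + 16·0.24
 = 10.25 + 8.97 + 8.96 + 3.84
 = 32.02
Net = 32.02 - 3 = 29.02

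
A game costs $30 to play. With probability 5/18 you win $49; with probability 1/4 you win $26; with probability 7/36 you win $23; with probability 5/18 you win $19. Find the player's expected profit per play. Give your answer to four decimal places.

-0.1389

E[payout] = 49·5/18 + 26·1/4 + 23·7/36 + 19·5/18
 = 245/18 + 13/2 + 161/36 + 95/18
 = 1075/36
Net = 1075/36 - 30 = -5/36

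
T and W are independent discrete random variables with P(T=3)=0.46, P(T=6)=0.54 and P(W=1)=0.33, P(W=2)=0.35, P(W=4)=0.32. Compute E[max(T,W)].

E[max(T,W)] = Σ_t Σ_w max(t,w) · P(T=t)P(W=w)
 = 3·0.1518 + 3·0.161 + 4·0.1472 + 6·0.1782 + 6·0.189 + 6·0.1728
 = 0.4554 + 0.483 + 0.5888 + 1.0692 + 1.134 + 1.0368
 = 4.7672

4.7672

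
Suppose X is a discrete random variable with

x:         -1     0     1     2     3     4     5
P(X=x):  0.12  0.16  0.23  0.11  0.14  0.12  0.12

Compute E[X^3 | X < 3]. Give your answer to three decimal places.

1.597

P(X < 3) = 0.12 + 0.16 + 0.23 + 0.11 = 0.62.
E[X^3 | X < 3] = [(-1)·0.12 + 0·0.16 + 1·0.23 + 8·0.11] / 0.62
 = 0.99 / 0.62
 = 99/62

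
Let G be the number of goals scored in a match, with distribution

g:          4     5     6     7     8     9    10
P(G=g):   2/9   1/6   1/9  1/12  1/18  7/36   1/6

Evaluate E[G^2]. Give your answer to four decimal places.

51.7778

E[G^2] = Σ g^2·P(G=g)
 = 16·2/9 + 25·1/6 + 36·1/9 + 49·1/12 + 64·1/18 + 81·7/36 + 100·1/6
 = 32/9 + 25/6 + 4 + 49/12 + 32/9 + 63/4 + 50/3
 = 466/9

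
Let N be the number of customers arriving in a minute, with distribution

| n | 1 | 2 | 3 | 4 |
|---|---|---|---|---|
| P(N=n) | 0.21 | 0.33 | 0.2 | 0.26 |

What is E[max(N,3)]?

E[max(N,3)] = Σ max(n,3)·P(N=n)
 = 3·0.21 + 3·0.33 + 3·0.2 + 4·0.26
 = 0.63 + 0.99 + 0.6 + 1.04
 = 3.26

3.26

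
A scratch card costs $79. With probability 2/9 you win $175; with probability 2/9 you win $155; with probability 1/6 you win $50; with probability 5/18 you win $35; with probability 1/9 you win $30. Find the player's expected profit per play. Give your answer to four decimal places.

E[payout] = 175·2/9 + 155·2/9 + 50·1/6 + 35·5/18 + 30·1/9
 = 350/9 + 310/9 + 25/3 + 175/18 + 10/3
 = 1705/18
Net = 1705/18 - 79 = 283/18

15.7222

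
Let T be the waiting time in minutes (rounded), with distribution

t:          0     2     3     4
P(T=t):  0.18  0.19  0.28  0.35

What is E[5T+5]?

E[5T+5] = Σ (5t+5)·P(T=t)
 = 5·0.18 + 15·0.19 + 20·0.28 + 25·0.35
 = 0.9 + 2.85 + 5.6 + 8.75
 = 18.1

18.1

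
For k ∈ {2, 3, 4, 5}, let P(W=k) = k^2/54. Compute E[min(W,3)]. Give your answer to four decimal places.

2.9259

E[min(W,3)] = Σ min(w,3)·P(W=w)
 = 2·2/27 + 3·1/6 + 3·8/27 + 3·25/54
 = 4/27 + 1/2 + 8/9 + 25/18
 = 79/27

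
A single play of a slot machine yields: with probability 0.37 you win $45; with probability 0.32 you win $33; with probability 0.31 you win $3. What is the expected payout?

28.14

E[payout] = 45·0.37 + 33·0.32 + 3·0.31
 = 16.65 + 10.56 + 0.93
 = 28.14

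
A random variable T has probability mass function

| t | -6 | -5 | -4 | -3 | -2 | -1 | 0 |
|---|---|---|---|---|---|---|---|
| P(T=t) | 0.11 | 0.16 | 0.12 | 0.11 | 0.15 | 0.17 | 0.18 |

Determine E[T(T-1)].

14.38

E[T(T-1)] = Σ t(t-1)·P(T=t)
 = 42·0.11 + 30·0.16 + 20·0.12 + 12·0.11 + 6·0.15 + 2·0.17 + 0·0.18
 = 4.62 + 4.8 + 2.4 + 1.32 + 0.9 + 0.34 + 0
 = 14.38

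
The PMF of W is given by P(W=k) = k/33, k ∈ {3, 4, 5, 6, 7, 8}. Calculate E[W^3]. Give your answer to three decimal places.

265.303

E[W^3] = Σ w^3·P(W=w)
 = 27·1/11 + 64·4/33 + 125·5/33 + 216·2/11 + 343·7/33 + 512·8/33
 = 27/11 + 256/33 + 625/33 + 432/11 + 2401/33 + 4096/33
 = 8755/33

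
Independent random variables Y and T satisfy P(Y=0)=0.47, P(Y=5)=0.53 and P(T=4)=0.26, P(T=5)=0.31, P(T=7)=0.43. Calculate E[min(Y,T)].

2.5122

E[min(Y,T)] = Σ_y Σ_t min(y,t) · P(Y=y)P(T=t)
 = 0·0.1222 + 0·0.1457 + 0·0.2021 + 4·0.1378 + 5·0.1643 + 5·0.2279
 = 0 + 0 + 0 + 0.5512 + 0.8215 + 1.1395
 = 2.5122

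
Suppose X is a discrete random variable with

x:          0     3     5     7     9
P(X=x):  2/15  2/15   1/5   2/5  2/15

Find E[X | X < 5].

P(X < 5) = 2/15 + 2/15 = 4/15.
E[X | X < 5] = [0·2/15 + 3·2/15] / (4/15)
 = 2/5 / (4/15)
 = 3/2

1.5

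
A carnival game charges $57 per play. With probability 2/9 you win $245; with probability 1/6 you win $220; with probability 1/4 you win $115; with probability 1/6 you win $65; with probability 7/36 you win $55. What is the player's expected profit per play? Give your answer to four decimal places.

E[payout] = 245·2/9 + 220·1/6 + 115·1/4 + 65·1/6 + 55·7/36
 = 490/9 + 110/3 + 115/4 + 65/6 + 385/36
 = 2545/18
Net = 2545/18 - 57 = 1519/18

84.3889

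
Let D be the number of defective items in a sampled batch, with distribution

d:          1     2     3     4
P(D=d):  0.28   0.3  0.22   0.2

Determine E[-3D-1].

-8.02

E[-3D-1] = Σ (-3d-1)·P(D=d)
 = (-4)·0.28 + (-7)·0.3 + (-10)·0.22 + (-13)·0.2
 = (-1.12) + (-2.1) + (-2.2) + (-2.6)
 = -8.02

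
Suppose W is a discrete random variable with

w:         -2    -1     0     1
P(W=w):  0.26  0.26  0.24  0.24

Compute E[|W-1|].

1.54

E[|W-1|] = Σ |w-1|·P(W=w)
 = 3·0.26 + 2·0.26 + 1·0.24 + 0·0.24
 = 0.78 + 0.52 + 0.24 + 0
 = 1.54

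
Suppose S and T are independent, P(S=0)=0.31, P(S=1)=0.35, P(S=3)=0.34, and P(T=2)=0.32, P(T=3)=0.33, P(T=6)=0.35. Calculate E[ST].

5.1101

E[ST] = Σ_s Σ_t st · P(S=s)P(T=t)
 = 0·0.0992 + 0·0.1023 + 0·0.1085 + 2·0.112 + 3·0.1155 + 6·0.1225 + 6·0.1088 + 9·0.1122 + 18·0.119
 = 0 + 0 + 0 + 0.224 + 0.3465 + 0.735 + 0.6528 + 1.0098 + 2.142
 = 5.1101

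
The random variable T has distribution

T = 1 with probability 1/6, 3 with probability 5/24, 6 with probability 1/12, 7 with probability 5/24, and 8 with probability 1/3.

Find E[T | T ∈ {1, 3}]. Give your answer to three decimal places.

2.111

P(T ∈ {1, 3}) = 1/6 + 5/24 = 3/8.
E[T | T ∈ {1, 3}] = [1·1/6 + 3·5/24] / (3/8)
 = 19/24 / (3/8)
 = 19/9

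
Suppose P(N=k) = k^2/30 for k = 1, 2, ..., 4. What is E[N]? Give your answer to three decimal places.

3.333

E[N] = Σ n·P(N=n)
 = 1·1/30 + 2·2/15 + 3·3/10 + 4·8/15
 = 1/30 + 4/15 + 9/10 + 32/15
 = 10/3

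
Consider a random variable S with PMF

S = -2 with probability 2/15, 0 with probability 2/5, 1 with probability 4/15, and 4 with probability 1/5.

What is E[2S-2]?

E[2S-2] = Σ (2s-2)·P(S=s)
 = (-6)·2/15 + (-2)·2/5 + 0·4/15 + 6·1/5
 = (-4/5) + (-4/5) + 0 + 6/5
 = -2/5

-0.4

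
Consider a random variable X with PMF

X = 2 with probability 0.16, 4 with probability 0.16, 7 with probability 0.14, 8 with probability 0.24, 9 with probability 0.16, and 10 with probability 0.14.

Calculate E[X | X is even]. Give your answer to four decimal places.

6.1143

P(X is even) = 0.16 + 0.16 + 0.24 + 0.14 = 0.7.
E[X | X is even] = [2·0.16 + 4·0.16 + 8·0.24 + 10·0.14] / 0.7
 = 4.28 / 0.7
 = 214/35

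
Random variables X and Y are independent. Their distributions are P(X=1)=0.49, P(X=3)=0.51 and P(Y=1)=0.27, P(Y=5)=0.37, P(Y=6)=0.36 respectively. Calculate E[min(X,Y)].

1.7446

E[min(X,Y)] = Σ_x Σ_y min(x,y) · P(X=x)P(Y=y)
 = 1·0.1323 + 1·0.1813 + 1·0.1764 + 1·0.1377 + 3·0.1887 + 3·0.1836
 = 0.1323 + 0.1813 + 0.1764 + 0.1377 + 0.5661 + 0.5508
 = 1.7446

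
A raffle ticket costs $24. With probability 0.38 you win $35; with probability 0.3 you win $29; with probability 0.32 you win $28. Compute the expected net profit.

6.96

E[payout] = 35·0.38 + 29·0.3 + 28·0.32
 = 13.3 + 8.7 + 8.96
 = 30.96
Net = 30.96 - 24 = 6.96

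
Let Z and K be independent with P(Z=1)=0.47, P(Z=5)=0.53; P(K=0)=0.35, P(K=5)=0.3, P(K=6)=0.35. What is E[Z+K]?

6.72

E[Z+K] = Σ_z Σ_k (z+k) · P(Z=z)P(K=k)
 = 1·0.1645 + 6·0.141 + 7·0.1645 + 5·0.1855 + 10·0.159 + 11·0.1855
 = 0.1645 + 0.846 + 1.1515 + 0.9275 + 1.59 + 2.0405
 = 6.72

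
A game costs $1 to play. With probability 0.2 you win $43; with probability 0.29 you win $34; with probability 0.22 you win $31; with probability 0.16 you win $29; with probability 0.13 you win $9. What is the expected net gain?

30.09

E[payout] = 43·0.2 + 34·0.29 + 31·0.22 + 29·0.16 + 9·0.13
 = 8.6 + 9.86 + 6.82 + 4.64 + 1.17
 = 31.09
Net = 31.09 - 1 = 30.09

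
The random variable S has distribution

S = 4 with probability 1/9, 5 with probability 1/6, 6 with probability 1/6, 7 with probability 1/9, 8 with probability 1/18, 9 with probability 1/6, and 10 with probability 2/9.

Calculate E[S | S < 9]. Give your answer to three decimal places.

5.727

P(S < 9) = 1/9 + 1/6 + 1/6 + 1/9 + 1/18 = 11/18.
E[S | S < 9] = [4·1/9 + 5·1/6 + 6·1/6 + 7·1/9 + 8·1/18] / (11/18)
 = 7/2 / (11/18)
 = 63/11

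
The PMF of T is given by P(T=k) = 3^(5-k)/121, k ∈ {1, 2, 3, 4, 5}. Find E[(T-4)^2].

7

E[(T-4)^2] = Σ (t-4)^2·P(T=t)
 = 9·81/121 + 4·27/121 + 1·9/121 + 0·3/121 + 1·1/121
 = 729/121 + 108/121 + 9/121 + 0 + 1/121
 = 7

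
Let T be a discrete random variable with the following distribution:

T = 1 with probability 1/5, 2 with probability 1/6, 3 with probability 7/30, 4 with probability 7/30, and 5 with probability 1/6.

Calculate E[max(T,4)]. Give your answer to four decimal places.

4.1667

E[max(T,4)] = Σ max(t,4)·P(T=t)
 = 4·1/5 + 4·1/6 + 4·7/30 + 4·7/30 + 5·1/6
 = 4/5 + 2/3 + 14/15 + 14/15 + 5/6
 = 25/6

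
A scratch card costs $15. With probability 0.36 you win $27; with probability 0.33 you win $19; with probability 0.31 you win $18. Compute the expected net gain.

6.57

E[payout] = 27·0.36 + 19·0.33 + 18·0.31
 = 9.72 + 6.27 + 5.58
 = 21.57
Net = 21.57 - 15 = 6.57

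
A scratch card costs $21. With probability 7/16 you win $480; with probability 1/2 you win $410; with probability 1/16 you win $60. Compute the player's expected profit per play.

397.75

E[payout] = 480·7/16 + 410·1/2 + 60·1/16
 = 210 + 205 + 15/4
 = 1675/4
Net = 1675/4 - 21 = 1591/4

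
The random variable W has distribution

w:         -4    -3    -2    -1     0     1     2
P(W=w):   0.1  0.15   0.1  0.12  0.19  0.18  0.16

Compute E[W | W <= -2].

-3

P(W <= -2) = 0.1 + 0.15 + 0.1 = 0.35.
E[W | W <= -2] = [(-4)·0.1 + (-3)·0.15 + (-2)·0.1] / 0.35
 = -1.05 / 0.35
 = -3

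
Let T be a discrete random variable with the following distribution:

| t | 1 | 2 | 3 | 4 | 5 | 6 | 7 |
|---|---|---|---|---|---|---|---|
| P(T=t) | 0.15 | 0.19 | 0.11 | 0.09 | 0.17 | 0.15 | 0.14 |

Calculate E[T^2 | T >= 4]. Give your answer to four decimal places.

P(T >= 4) = 0.09 + 0.17 + 0.15 + 0.14 = 0.55.
E[T^2 | T >= 4] = [16·0.09 + 25·0.17 + 36·0.15 + 49·0.14] / 0.55
 = 17.95 / 0.55
 = 359/11

32.6364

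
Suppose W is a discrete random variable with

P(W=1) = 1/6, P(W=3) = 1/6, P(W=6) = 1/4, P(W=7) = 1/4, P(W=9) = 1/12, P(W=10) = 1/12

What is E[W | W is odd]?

P(W is odd) = 1/6 + 1/6 + 1/4 + 1/12 = 2/3.
E[W | W is odd] = [1·1/6 + 3·1/6 + 7·1/4 + 9·1/12] / (2/3)
 = 19/6 / (2/3)
 = 19/4

4.75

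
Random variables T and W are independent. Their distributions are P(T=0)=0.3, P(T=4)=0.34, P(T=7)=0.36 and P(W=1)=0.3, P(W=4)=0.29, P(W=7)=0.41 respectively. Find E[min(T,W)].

2.6128

E[min(T,W)] = Σ_t Σ_w min(t,w) · P(T=t)P(W=w)
 = 0·0.09 + 0·0.087 + 0·0.123 + 1·0.102 + 4·0.0986 + 4·0.1394 + 1·0.108 + 4·0.1044 + 7·0.1476
 = 0 + 0 + 0 + 0.102 + 0.3944 + 0.5576 + 0.108 + 0.4176 + 1.0332
 = 2.6128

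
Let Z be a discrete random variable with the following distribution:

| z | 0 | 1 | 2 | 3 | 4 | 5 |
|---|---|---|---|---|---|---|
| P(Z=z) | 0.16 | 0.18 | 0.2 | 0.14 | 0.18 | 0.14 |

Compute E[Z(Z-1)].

E[Z(Z-1)] = Σ z(z-1)·P(Z=z)
 = 0·0.16 + 0·0.18 + 2·0.2 + 6·0.14 + 12·0.18 + 20·0.14
 = 0 + 0 + 0.4 + 0.84 + 2.16 + 2.8
 = 6.2

6.2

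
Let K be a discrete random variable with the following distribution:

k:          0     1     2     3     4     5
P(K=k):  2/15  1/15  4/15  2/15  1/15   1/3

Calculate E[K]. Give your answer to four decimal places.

2.9333

E[K] = Σ k·P(K=k)
 = 0·2/15 + 1·1/15 + 2·4/15 + 3·2/15 + 4·1/15 + 5·1/3
 = 0 + 1/15 + 8/15 + 2/5 + 4/15 + 5/3
 = 44/15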